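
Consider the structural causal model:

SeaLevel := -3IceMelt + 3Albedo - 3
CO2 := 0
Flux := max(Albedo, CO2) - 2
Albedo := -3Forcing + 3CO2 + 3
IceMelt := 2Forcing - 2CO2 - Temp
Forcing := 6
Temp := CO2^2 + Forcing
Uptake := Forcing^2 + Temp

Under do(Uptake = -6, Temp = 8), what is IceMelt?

Under do(Uptake = -6, Temp = 8), each intervened variable's structural equation is replaced by its fixed value.
IceMelt = 2Forcing - 2CO2 - Temp  [with Forcing=6, CO2=0, Temp=8]  = 4

4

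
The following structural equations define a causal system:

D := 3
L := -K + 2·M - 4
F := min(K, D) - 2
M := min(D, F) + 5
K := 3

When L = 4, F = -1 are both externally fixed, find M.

4

Under do(L = 4, F = -1), each intervened variable's structural equation is replaced by its fixed value.
M = min(D, F) + 5  [with D=3, F=-1]  = 4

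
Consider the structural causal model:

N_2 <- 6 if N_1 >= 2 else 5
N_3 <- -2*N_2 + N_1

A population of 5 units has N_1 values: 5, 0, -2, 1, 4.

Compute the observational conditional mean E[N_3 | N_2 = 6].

Observing N_2=6 restricts to units where N_2's equation naturally yields 6: N_1 ∈ {5, 4}. In that subpopulation N_3 = -7, -8, mean -7.5.

-7.5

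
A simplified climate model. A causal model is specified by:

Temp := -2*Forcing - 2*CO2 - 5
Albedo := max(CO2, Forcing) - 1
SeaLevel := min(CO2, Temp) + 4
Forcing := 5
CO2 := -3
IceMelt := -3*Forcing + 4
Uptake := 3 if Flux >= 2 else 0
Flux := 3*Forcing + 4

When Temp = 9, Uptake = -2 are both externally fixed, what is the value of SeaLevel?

Under do(Temp = 9, Uptake = -2), each intervened variable's structural equation is replaced by its fixed value.
SeaLevel = min(CO2, Temp) + 4  [with CO2=-3, Temp=9]  = 1

1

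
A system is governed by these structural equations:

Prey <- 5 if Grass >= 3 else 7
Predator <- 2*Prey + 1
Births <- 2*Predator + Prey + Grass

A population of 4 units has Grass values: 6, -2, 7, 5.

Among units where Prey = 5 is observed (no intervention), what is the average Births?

33

Observing Prey=5 restricts to units where Prey's equation naturally yields 5: Grass ∈ {6, 7, 5}. In that subpopulation Births = 33, 34, 32, mean 33.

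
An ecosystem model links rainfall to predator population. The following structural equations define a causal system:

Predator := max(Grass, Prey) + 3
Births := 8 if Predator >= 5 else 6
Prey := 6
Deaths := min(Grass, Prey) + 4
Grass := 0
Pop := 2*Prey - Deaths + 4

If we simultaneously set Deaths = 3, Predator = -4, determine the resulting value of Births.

6

Under do(Deaths = 3, Predator = -4), each intervened variable's structural equation is replaced by its fixed value.
Births = 8 if Predator >= 5 else 6  [with Predator=-4]  = 6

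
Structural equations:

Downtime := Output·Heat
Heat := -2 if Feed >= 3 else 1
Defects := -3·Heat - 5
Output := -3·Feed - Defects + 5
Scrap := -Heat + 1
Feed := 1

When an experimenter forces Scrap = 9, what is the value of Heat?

1

The intervention breaks the incoming arrows to Scrap: Scrap := -Heat + 1 no longer applies, and Scrap = 9.
Since Heat is not a descendant of the intervened variable, it is unaffected.
Heat = -2 if Feed >= 3 else 1  [with Feed=1]  = 1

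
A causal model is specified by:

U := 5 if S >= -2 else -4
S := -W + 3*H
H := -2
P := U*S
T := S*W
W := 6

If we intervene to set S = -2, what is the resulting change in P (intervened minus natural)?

-58

do(S=-2) replaces the equation S := -W + 3*H with the constant S = -2.
U = 5 if S >= -2 else -4  [with S=-2]  = 5
P = U*S  [with U=5, S=-2]  = -10
Without intervention: S = -W + 3*H  [with W=6, H=-2]  = -12; U = 5 if S >= -2 else -4  [with S=-12]  = -4; P = U*S  [with U=-4, S=-12]  = 48.
Change = -10 − 48 = -58.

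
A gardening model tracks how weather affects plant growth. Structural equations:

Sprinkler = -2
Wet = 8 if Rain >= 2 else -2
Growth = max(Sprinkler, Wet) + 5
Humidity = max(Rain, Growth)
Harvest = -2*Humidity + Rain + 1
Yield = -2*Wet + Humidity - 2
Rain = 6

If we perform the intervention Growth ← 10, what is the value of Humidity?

10

Intervening sets Growth = 10 and removes its equation (Growth = max(Sprinkler, Wet) + 5).
Humidity = max(Rain, Growth)  [with Rain=6, Growth=10]  = 10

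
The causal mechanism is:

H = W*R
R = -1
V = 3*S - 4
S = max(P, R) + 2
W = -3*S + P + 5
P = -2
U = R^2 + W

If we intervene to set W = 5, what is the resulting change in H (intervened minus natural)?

-5

Intervening sets W = 5 and removes its equation (W = -3*S + P + 5).
H = W*R  [with W=5, R=-1]  = -5
Without intervention: S = max(P, R) + 2  [with P=-2, R=-1]  = 1; W = -3*S + P + 5  [with S=1, P=-2]  = 0; H = W*R  [with W=0, R=-1]  = 0.
Change = -5 − 0 = -5.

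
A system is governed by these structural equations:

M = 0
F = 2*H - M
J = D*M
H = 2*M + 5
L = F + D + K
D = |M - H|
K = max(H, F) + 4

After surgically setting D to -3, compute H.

5

Under do(D=-3), the mechanism D = |M - H| is discarded; D is fixed at -3.
Since H is not a descendant of the intervened variable, it is unaffected.
H = 2*M + 5  [with M=0]  = 5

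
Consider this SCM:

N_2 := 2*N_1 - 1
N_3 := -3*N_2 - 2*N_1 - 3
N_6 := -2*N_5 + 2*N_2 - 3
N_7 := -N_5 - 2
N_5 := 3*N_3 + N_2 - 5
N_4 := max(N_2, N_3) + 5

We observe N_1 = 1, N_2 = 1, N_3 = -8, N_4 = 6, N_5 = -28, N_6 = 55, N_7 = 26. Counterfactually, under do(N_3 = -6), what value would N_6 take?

The intervention breaks the incoming arrows to N_3: N_3 := -3*N_2 - 2*N_1 - 3 no longer applies, and N_3 = -6.
N_2 = 2*N_1 - 1  [with N_1=1]  = 1
N_5 = 3*N_3 + N_2 - 5  [with N_3=-6, N_2=1]  = -22
N_6 = -2*N_5 + 2*N_2 - 3  [with N_5=-22, N_2=1]  = 43

43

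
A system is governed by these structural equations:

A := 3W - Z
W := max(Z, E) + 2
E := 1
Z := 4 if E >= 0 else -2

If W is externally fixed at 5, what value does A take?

11

The intervention breaks the incoming arrows to W: W := max(Z, E) + 2 no longer applies, and W = 5.
Z = 4 if E >= 0 else -2  [with E=1]  = 4
A = 3W - Z  [with W=5, Z=4]  = 11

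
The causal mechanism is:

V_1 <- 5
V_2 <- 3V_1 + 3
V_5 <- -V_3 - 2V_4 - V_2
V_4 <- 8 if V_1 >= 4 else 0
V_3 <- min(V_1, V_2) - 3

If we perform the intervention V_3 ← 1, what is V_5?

-35

do(V_3=1) replaces the equation V_3 <- min(V_1, V_2) - 3 with the constant V_3 = 1.
V_2 = 3V_1 + 3  [with V_1=5]  = 18
V_4 = 8 if V_1 >= 4 else 0  [with V_1=5]  = 8
V_5 = -V_3 - 2V_4 - V_2  [with V_3=1, V_4=8, V_2=18]  = -35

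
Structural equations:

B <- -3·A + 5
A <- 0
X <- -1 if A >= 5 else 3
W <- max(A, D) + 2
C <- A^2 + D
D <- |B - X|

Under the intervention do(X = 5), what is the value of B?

Under do(X=5), the mechanism X <- -1 if A >= 5 else 3 is discarded; X is fixed at 5.
Since B is not a descendant of the intervened variable, it is unaffected.
B = -3·A + 5  [with A=0]  = 5

5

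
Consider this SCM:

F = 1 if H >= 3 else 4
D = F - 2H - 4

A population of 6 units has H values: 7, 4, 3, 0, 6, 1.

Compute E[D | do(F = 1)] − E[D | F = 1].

3

do(F=1) breaks F's dependence on H. With F=1 fixed, D across the units is -17, -11, -9, -3, -15, -5, mean -10.
E[D|F=1] averages over only the 4 units with F=1 (H = 7, 4, 3, 6): D = -17, -11, -9, -15, mean -13.
Difference = -10 − (-13) = 3.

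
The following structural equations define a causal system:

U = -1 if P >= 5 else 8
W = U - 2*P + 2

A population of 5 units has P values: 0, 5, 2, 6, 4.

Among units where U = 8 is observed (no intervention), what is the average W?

6

Observing U=8 restricts to units where U's equation naturally yields 8: P ∈ {0, 2, 4}. In that subpopulation W = 10, 6, 2, mean 6.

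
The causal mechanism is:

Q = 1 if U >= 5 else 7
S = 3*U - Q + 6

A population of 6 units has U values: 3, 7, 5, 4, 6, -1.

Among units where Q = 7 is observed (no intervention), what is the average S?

E[S|Q=7] averages over only the 3 units with Q=7 (U = 3, 4, -1): S = 8, 11, -4, mean 5.

5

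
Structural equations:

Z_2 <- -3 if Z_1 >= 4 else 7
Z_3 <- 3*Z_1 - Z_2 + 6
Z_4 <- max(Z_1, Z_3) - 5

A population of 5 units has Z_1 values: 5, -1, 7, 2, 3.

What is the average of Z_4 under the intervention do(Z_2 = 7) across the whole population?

4.2

Under do(Z_2=7), Z_2's equation is replaced by Z_2=7 for every unit. Per-unit Z_4: 9, -6, 15, 0, 3. Mean = 4.2.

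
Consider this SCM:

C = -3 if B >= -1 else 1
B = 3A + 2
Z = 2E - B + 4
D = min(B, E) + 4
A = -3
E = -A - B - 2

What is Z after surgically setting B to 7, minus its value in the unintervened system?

-42

Under do(B=7), the mechanism B = 3A + 2 is discarded; B is fixed at 7.
E = -A - B - 2  [with A=-3, B=7]  = -6
Z = 2E - B + 4  [with E=-6, B=7]  = -15
Without intervention: B = 3A + 2  [with A=-3]  = -7; E = -A - B - 2  [with A=-3, B=-7]  = 8; Z = 2E - B + 4  [with E=8, B=-7]  = 27.
Change = -15 − 27 = -42.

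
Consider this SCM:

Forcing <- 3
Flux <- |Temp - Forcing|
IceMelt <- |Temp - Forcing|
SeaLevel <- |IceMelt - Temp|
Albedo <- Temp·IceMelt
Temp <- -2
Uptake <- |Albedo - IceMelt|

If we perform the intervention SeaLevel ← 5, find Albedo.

-10

The intervention breaks the incoming arrows to SeaLevel: SeaLevel <- |IceMelt - Temp| no longer applies, and SeaLevel = 5.
Since Albedo is not a descendant of the intervened variable, it is unaffected.
IceMelt = |Temp - Forcing|  [with Temp=-2, Forcing=3]  = 5
Albedo = Temp·IceMelt  [with Temp=-2, IceMelt=5]  = -10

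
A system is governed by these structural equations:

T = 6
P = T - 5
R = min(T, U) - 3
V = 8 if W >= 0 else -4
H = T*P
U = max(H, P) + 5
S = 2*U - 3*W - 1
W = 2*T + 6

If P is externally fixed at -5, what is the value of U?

Under do(P=-5), the mechanism P = T - 5 is discarded; P is fixed at -5.
H = T*P  [with T=6, P=-5]  = -30
U = max(H, P) + 5  [with H=-30, P=-5]  = 0

0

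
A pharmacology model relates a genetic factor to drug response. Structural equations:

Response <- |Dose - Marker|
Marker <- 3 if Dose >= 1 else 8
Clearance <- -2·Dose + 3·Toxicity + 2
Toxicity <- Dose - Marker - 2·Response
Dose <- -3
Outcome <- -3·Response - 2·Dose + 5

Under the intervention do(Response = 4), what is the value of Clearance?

-49

do(Response=4) replaces the equation Response <- |Dose - Marker| with the constant Response = 4.
Marker = 3 if Dose >= 1 else 8  [with Dose=-3]  = 8
Toxicity = Dose - Marker - 2·Response  [with Dose=-3, Marker=8, Response=4]  = -19
Clearance = -2·Dose + 3·Toxicity + 2  [with Dose=-3, Toxicity=-19]  = -49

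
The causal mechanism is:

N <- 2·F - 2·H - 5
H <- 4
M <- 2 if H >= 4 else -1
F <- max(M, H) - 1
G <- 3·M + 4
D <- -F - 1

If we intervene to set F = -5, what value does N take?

Under do(F=-5), the mechanism F <- max(M, H) - 1 is discarded; F is fixed at -5.
N = 2·F - 2·H - 5  [with F=-5, H=4]  = -23

-23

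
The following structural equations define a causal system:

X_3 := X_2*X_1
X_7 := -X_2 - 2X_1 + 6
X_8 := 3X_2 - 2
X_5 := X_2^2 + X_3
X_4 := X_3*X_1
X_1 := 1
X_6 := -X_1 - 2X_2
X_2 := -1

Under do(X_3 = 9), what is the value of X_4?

The intervention breaks the incoming arrows to X_3: X_3 := X_2*X_1 no longer applies, and X_3 = 9.
X_4 = X_3*X_1  [with X_3=9, X_1=1]  = 9

9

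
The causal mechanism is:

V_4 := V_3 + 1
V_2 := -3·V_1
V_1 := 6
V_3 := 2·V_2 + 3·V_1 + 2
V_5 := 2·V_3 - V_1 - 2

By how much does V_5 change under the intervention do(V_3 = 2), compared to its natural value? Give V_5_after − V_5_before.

36

do(V_3=2) replaces the equation V_3 := 2·V_2 + 3·V_1 + 2 with the constant V_3 = 2.
V_5 = 2·V_3 - V_1 - 2  [with V_3=2, V_1=6]  = -4
Without intervention: V_2 = -3·V_1  [with V_1=6]  = -18; V_3 = 2·V_2 + 3·V_1 + 2  [with V_2=-18, V_1=6]  = -16; V_5 = 2·V_3 - V_1 - 2  [with V_3=-16, V_1=6]  = -40.
Change = -4 − (-40) = 36.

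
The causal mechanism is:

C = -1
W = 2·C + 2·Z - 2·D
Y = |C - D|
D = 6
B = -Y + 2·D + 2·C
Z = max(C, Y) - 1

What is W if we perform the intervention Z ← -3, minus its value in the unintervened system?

The intervention breaks the incoming arrows to Z: Z = max(C, Y) - 1 no longer applies, and Z = -3.
W = 2·C + 2·Z - 2·D  [with C=-1, Z=-3, D=6]  = -20
Without intervention: Y = |C - D|  [with C=-1, D=6]  = 7; Z = max(C, Y) - 1  [with C=-1, Y=7]  = 6; W = 2·C + 2·Z - 2·D  [with C=-1, Z=6, D=6]  = -2.
Change = -20 − (-2) = -18.

-18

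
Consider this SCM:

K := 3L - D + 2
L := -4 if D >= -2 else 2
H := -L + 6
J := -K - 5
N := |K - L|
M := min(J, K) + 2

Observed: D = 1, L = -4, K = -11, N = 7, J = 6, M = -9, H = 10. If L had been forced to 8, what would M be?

Under do(L=8), the mechanism L := -4 if D >= -2 else 2 is discarded; L is fixed at 8.
K = 3L - D + 2  [with L=8, D=1]  = 25
J = -K - 5  [with K=25]  = -30
M = min(J, K) + 2  [with J=-30, K=25]  = -28

-28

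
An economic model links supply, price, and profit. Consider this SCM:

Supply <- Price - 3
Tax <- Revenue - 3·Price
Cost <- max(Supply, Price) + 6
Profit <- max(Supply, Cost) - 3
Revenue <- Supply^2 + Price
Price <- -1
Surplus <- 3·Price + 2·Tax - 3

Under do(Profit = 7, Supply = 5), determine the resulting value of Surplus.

48

Setting Profit = 7, Supply = 5 by intervention discards those variables' equations.
Revenue = Supply^2 + Price  [with Supply=5, Price=-1]  = 24
Tax = Revenue - 3·Price  [with Revenue=24, Price=-1]  = 27
Surplus = 3·Price + 2·Tax - 3  [with Price=-1, Tax=27]  = 48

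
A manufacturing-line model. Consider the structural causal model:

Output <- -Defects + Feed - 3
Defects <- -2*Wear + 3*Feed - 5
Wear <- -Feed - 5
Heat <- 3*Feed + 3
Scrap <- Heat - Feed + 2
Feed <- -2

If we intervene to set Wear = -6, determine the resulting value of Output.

-6

The intervention breaks the incoming arrows to Wear: Wear <- -Feed - 5 no longer applies, and Wear = -6.
Defects = -2*Wear + 3*Feed - 5  [with Wear=-6, Feed=-2]  = 1
Output = -Defects + Feed - 3  [with Defects=1, Feed=-2]  = -6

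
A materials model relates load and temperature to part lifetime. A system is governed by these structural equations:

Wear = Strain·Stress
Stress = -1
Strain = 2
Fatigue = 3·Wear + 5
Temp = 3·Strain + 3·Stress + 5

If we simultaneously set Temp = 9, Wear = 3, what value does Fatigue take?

14

Setting Temp = 9, Wear = 3 by intervention discards those variables' equations.
Fatigue = 3·Wear + 5  [with Wear=3]  = 14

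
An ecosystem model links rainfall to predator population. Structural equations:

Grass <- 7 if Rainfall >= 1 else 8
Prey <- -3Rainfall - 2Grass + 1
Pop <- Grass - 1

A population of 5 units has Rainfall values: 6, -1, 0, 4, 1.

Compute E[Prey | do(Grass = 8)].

The intervention sets Grass=8 in all 5 units regardless of Rainfall. Recomputing Prey per unit gives -33, -12, -15, -27, -18; average -21.

-21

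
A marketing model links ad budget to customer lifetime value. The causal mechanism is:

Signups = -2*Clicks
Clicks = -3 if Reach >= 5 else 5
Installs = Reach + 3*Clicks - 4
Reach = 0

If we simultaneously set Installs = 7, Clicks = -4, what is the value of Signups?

The joint intervention fixes Installs = 7, Clicks = -4, removing each variable's own equation.
Signups = -2*Clicks  [with Clicks=-4]  = 8

8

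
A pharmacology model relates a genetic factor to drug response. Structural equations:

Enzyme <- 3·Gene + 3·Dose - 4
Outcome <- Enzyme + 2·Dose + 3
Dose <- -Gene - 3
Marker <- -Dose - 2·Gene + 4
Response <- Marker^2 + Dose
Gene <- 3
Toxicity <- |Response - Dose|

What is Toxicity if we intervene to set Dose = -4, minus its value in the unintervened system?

Under do(Dose=-4), the mechanism Dose <- -Gene - 3 is discarded; Dose is fixed at -4.
Marker = -Dose - 2·Gene + 4  [with Dose=-4, Gene=3]  = 2
Response = Marker^2 + Dose  [with Marker=2, Dose=-4]  = 0
Toxicity = |Response - Dose|  [with Response=0, Dose=-4]  = 4
Without intervention: Dose = -Gene - 3  [with Gene=3]  = -6; Marker = -Dose - 2·Gene + 4  [with Dose=-6, Gene=3]  = 4; Response = Marker^2 + Dose  [with Marker=4, Dose=-6]  = 10; Toxicity = |Response - Dose|  [with Response=10, Dose=-6]  = 16.
Change = 4 − 16 = -12.

-12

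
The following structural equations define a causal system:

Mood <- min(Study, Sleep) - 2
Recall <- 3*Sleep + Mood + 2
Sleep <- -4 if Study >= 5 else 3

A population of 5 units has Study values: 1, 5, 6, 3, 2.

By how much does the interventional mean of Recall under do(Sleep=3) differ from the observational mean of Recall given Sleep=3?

0.4

Every unit gets Sleep=3 under the intervention. Recall values become 10, 12, 12, 12, 11; E[Recall|do(Sleep=3)] = 11.4.
Observing Sleep=3 restricts to units where Sleep's equation naturally yields 3: Study ∈ {1, 3, 2}. In that subpopulation Recall = 10, 12, 11, mean 11.
Difference = 11.4 − 11 = 0.4.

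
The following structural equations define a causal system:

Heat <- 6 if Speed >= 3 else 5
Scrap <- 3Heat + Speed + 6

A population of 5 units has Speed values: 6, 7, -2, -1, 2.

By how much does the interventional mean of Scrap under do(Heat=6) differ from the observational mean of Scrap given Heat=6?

Under do(Heat=6), Heat's equation is replaced by Heat=6 for every unit. Per-unit Scrap: 30, 31, 22, 23, 26. Mean = 26.4.
Observing Heat=6 restricts to units where Heat's equation naturally yields 6: Speed ∈ {6, 7}. In that subpopulation Scrap = 30, 31, mean 30.5.
Difference = 26.4 − 30.5 = -4.1.

-4.1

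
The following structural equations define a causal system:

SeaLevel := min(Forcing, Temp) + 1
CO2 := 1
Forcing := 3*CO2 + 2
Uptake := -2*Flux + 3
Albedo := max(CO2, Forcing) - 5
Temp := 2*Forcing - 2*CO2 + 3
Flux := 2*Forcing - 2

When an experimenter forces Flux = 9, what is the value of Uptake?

Intervening sets Flux = 9 and removes its equation (Flux := 2*Forcing - 2).
Uptake = -2*Flux + 3  [with Flux=9]  = -15

-15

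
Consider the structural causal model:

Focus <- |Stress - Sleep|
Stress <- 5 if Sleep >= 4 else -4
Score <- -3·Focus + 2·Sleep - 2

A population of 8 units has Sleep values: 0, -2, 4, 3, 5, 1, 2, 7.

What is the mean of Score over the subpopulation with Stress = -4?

-14.8

Conditioning on Stress=-4 selects the 5 unit(s) with Sleep ∈ {0, -2, 3, 1, 2}. Their Score values: -14, -12, -17, -15, -16. Mean = -14.8.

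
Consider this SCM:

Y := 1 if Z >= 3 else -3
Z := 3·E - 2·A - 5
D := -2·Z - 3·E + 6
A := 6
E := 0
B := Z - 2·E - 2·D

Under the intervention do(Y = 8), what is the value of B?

do(Y=8) replaces the equation Y := 1 if Z >= 3 else -3 with the constant Y = 8.
Since B is not a descendant of the intervened variable, it is unaffected.
Z = 3·E - 2·A - 5  [with E=0, A=6]  = -17
D = -2·Z - 3·E + 6  [with Z=-17, E=0]  = 40
B = Z - 2·E - 2·D  [with Z=-17, E=0, D=40]  = -97

-97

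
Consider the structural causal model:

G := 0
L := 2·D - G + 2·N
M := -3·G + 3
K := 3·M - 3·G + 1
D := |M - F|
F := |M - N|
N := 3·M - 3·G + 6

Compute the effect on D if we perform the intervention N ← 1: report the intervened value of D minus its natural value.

-8

do(N=1) replaces the equation N := 3·M - 3·G + 6 with the constant N = 1.
M = -3·G + 3  [with G=0]  = 3
F = |M - N|  [with M=3, N=1]  = 2
D = |M - F|  [with M=3, F=2]  = 1
Without intervention: M = -3·G + 3  [with G=0]  = 3; N = 3·M - 3·G + 6  [with M=3, G=0]  = 15; F = |M - N|  [with M=3, N=15]  = 12; D = |M - F|  [with M=3, F=12]  = 9.
Change = 1 − 9 = -8.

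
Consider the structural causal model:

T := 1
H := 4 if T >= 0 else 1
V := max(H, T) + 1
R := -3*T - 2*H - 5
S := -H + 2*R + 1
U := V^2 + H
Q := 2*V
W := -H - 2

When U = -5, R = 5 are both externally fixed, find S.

7

Setting U = -5, R = 5 by intervention discards those variables' equations.
H = 4 if T >= 0 else 1  [with T=1]  = 4
S = -H + 2*R + 1  [with H=4, R=5]  = 7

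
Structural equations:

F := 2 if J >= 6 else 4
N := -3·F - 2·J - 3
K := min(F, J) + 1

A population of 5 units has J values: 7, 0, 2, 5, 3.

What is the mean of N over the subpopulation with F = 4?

Conditioning on F=4 selects the 4 unit(s) with J ∈ {0, 2, 5, 3}. Their N values: -15, -19, -25, -21. Mean = -20.

-20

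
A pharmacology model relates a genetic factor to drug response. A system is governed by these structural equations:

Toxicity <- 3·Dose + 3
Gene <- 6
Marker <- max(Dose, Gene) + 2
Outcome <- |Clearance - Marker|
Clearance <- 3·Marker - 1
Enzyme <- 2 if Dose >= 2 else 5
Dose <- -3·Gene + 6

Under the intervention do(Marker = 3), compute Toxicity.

Intervening sets Marker = 3 and removes its equation (Marker <- max(Dose, Gene) + 2).
No directed path runs from Marker to Toxicity, so Toxicity keeps its natural value.
Dose = -3·Gene + 6  [with Gene=6]  = -12
Toxicity = 3·Dose + 3  [with Dose=-12]  = -33

-33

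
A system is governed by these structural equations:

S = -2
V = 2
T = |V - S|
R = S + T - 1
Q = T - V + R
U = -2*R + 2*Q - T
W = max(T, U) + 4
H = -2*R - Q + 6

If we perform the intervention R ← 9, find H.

-23

do(R=9) replaces the equation R = S + T - 1 with the constant R = 9.
T = |V - S|  [with V=2, S=-2]  = 4
Q = T - V + R  [with T=4, V=2, R=9]  = 11
H = -2*R - Q + 6  [with R=9, Q=11]  = -23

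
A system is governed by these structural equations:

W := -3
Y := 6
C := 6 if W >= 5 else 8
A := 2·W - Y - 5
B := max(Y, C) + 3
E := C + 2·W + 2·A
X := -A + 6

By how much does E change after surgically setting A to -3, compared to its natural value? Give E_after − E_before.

Under do(A=-3), the mechanism A := 2·W - Y - 5 is discarded; A is fixed at -3.
C = 6 if W >= 5 else 8  [with W=-3]  = 8
E = C + 2·W + 2·A  [with C=8, W=-3, A=-3]  = -4
Without intervention: C = 6 if W >= 5 else 8  [with W=-3]  = 8; A = 2·W - Y - 5  [with W=-3, Y=6]  = -17; E = C + 2·W + 2·A  [with C=8, W=-3, A=-17]  = -32.
Change = -4 − (-32) = 28.

28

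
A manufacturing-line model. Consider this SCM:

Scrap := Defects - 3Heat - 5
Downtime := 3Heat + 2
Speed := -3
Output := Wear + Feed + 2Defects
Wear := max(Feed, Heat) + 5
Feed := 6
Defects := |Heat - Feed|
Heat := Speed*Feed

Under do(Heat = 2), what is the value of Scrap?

The intervention breaks the incoming arrows to Heat: Heat := Speed*Feed no longer applies, and Heat = 2.
Defects = |Heat - Feed|  [with Heat=2, Feed=6]  = 4
Scrap = Defects - 3Heat - 5  [with Defects=4, Heat=2]  = -7

-7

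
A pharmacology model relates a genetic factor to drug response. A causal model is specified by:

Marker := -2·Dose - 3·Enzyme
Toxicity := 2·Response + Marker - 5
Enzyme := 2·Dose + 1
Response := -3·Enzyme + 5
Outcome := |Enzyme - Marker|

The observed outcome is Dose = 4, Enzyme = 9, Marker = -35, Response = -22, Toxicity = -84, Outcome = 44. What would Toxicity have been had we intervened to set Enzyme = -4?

33

do(Enzyme=-4) replaces the equation Enzyme := 2·Dose + 1 with the constant Enzyme = -4.
Marker = -2·Dose - 3·Enzyme  [with Dose=4, Enzyme=-4]  = 4
Response = -3·Enzyme + 5  [with Enzyme=-4]  = 17
Toxicity = 2·Response + Marker - 5  [with Response=17, Marker=4]  = 33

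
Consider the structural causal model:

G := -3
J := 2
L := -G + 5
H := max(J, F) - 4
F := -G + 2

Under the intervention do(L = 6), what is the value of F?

5

Under do(L=6), the mechanism L := -G + 5 is discarded; L is fixed at 6.
Since F is not a descendant of the intervened variable, it is unaffected.
F = -G + 2  [with G=-3]  = 5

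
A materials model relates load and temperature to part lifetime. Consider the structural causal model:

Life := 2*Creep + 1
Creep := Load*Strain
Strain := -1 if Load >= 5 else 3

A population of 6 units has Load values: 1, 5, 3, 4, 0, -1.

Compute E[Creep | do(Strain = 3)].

do(Strain=3) breaks Strain's dependence on Load. With Strain=3 fixed, Creep across the units is 3, 15, 9, 12, 0, -3, mean 6.

6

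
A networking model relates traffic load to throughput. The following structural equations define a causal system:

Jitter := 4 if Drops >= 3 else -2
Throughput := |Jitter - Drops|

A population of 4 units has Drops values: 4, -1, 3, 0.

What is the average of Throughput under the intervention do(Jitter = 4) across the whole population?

The intervention sets Jitter=4 in all 4 units regardless of Drops. Recomputing Throughput per unit gives 0, 5, 1, 4; average 2.5.

2.5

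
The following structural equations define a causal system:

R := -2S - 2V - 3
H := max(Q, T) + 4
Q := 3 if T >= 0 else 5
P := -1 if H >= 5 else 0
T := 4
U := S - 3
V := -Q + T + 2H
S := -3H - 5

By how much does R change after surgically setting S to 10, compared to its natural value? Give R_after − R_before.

Under do(S=10), the mechanism S := -3H - 5 is discarded; S is fixed at 10.
Q = 3 if T >= 0 else 5  [with T=4]  = 3
H = max(Q, T) + 4  [with Q=3, T=4]  = 8
V = -Q + T + 2H  [with Q=3, T=4, H=8]  = 17
R = -2S - 2V - 3  [with S=10, V=17]  = -57
Without intervention: Q = 3 if T >= 0 else 5  [with T=4]  = 3; H = max(Q, T) + 4  [with Q=3, T=4]  = 8; V = -Q + T + 2H  [with Q=3, T=4, H=8]  = 17; S = -3H - 5  [with H=8]  = -29; R = -2S - 2V - 3  [with S=-29, V=17]  = 21.
Change = -57 − 21 = -78.

-78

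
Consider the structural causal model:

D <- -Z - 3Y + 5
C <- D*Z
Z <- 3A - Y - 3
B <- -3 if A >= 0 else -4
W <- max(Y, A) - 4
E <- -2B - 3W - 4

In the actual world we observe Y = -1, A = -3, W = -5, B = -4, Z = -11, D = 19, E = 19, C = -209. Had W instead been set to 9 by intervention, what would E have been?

-23

The intervention breaks the incoming arrows to W: W <- max(Y, A) - 4 no longer applies, and W = 9.
B = -3 if A >= 0 else -4  [with A=-3]  = -4
E = -2B - 3W - 4  [with B=-4, W=9]  = -23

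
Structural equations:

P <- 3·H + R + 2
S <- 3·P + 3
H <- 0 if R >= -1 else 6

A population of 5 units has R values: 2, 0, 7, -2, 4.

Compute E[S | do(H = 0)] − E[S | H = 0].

-3.15

The intervention sets H=0 in all 5 units regardless of R. Recomputing S per unit gives 15, 9, 30, 3, 21; average 15.6.
Observing H=0 restricts to units where H's equation naturally yields 0: R ∈ {2, 0, 7, 4}. In that subpopulation S = 15, 9, 30, 21, mean 18.75.
Difference = 15.6 − 18.75 = -3.15.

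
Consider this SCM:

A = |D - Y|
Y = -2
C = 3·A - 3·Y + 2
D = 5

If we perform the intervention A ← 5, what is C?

The intervention breaks the incoming arrows to A: A = |D - Y| no longer applies, and A = 5.
C = 3·A - 3·Y + 2  [with A=5, Y=-2]  = 23

23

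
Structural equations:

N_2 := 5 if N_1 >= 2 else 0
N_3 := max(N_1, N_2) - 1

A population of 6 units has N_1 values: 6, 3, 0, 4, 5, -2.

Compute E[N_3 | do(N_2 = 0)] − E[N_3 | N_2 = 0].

do(N_2=0) breaks N_2's dependence on N_1. With N_2=0 fixed, N_3 across the units is 5, 2, -1, 3, 4, -1, mean 2.
Observing N_2=0 restricts to units where N_2's equation naturally yields 0: N_1 ∈ {0, -2}. In that subpopulation N_3 = -1, -1, mean -1.
Difference = 2 − (-1) = 3.

3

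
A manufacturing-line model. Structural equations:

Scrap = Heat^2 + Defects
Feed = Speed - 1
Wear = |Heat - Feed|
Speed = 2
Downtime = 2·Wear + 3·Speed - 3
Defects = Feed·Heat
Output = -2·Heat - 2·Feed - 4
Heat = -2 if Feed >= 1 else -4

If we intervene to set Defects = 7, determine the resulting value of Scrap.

The intervention breaks the incoming arrows to Defects: Defects = Feed·Heat no longer applies, and Defects = 7.
Feed = Speed - 1  [with Speed=2]  = 1
Heat = -2 if Feed >= 1 else -4  [with Feed=1]  = -2
Scrap = Heat^2 + Defects  [with Heat=-2, Defects=7]  = 11

11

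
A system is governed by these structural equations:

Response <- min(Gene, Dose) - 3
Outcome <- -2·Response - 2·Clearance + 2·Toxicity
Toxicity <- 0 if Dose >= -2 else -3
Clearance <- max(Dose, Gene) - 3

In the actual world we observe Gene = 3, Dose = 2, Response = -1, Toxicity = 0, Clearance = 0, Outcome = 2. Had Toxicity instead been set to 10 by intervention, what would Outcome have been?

Under do(Toxicity=10), the mechanism Toxicity <- 0 if Dose >= -2 else -3 is discarded; Toxicity is fixed at 10.
Response = min(Gene, Dose) - 3  [with Gene=3, Dose=2]  = -1
Clearance = max(Dose, Gene) - 3  [with Dose=2, Gene=3]  = 0
Outcome = -2·Response - 2·Clearance + 2·Toxicity  [with Response=-1, Clearance=0, Toxicity=10]  = 22

22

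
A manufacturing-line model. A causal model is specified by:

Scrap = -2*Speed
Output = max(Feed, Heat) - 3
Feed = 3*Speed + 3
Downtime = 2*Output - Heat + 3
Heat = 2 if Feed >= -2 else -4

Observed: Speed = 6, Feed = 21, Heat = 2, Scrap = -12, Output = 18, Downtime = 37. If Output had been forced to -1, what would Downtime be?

The intervention breaks the incoming arrows to Output: Output = max(Feed, Heat) - 3 no longer applies, and Output = -1.
Feed = 3*Speed + 3  [with Speed=6]  = 21
Heat = 2 if Feed >= -2 else -4  [with Feed=21]  = 2
Downtime = 2*Output - Heat + 3  [with Output=-1, Heat=2]  = -1

-1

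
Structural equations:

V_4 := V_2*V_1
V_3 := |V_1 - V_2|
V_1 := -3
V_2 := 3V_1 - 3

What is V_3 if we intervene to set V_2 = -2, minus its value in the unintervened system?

The intervention breaks the incoming arrows to V_2: V_2 := 3V_1 - 3 no longer applies, and V_2 = -2.
V_3 = |V_1 - V_2|  [with V_1=-3, V_2=-2]  = 1
Without intervention: V_2 = 3V_1 - 3  [with V_1=-3]  = -12; V_3 = |V_1 - V_2|  [with V_1=-3, V_2=-12]  = 9.
Change = 1 − 9 = -8.

-8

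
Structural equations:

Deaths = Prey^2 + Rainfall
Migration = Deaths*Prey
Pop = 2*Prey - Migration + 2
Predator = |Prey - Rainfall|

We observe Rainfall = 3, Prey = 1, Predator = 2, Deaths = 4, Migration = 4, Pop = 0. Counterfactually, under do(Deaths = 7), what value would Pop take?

-3

Under do(Deaths=7), the mechanism Deaths = Prey^2 + Rainfall is discarded; Deaths is fixed at 7.
Migration = Deaths*Prey  [with Deaths=7, Prey=1]  = 7
Pop = 2*Prey - Migration + 2  [with Prey=1, Migration=7]  = -3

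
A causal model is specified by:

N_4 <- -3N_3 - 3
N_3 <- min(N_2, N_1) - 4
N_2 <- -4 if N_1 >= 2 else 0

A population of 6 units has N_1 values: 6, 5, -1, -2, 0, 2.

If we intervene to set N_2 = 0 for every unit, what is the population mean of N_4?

Under do(N_2=0), N_2's equation is replaced by N_2=0 for every unit. Per-unit N_4: 9, 9, 12, 15, 9, 9. Mean = 10.5.

10.5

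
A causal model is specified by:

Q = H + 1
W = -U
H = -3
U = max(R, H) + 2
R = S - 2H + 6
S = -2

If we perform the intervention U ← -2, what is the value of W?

Under do(U=-2), the mechanism U = max(R, H) + 2 is discarded; U is fixed at -2.
W = -U  [with U=-2]  = 2

2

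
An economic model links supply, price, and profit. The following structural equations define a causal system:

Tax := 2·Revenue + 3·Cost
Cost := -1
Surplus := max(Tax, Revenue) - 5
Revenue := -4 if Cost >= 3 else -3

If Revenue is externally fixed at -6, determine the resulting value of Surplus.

Under do(Revenue=-6), the mechanism Revenue := -4 if Cost >= 3 else -3 is discarded; Revenue is fixed at -6.
Tax = 2·Revenue + 3·Cost  [with Revenue=-6, Cost=-1]  = -15
Surplus = max(Tax, Revenue) - 5  [with Tax=-15, Revenue=-6]  = -11

-11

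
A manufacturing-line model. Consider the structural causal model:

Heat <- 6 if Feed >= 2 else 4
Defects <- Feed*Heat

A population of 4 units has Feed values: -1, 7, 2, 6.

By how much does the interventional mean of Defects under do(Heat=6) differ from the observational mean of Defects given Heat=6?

The intervention sets Heat=6 in all 4 units regardless of Feed. Recomputing Defects per unit gives -6, 42, 12, 36; average 21.
Observing Heat=6 restricts to units where Heat's equation naturally yields 6: Feed ∈ {7, 2, 6}. In that subpopulation Defects = 42, 12, 36, mean 30.
Difference = 21 − 30 = -9.

-9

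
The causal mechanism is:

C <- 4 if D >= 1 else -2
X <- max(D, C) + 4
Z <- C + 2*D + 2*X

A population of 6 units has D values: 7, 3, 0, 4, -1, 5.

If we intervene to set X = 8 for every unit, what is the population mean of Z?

24

Under do(X=8), X's equation is replaced by X=8 for every unit. Per-unit Z: 34, 26, 14, 28, 12, 30. Mean = 24.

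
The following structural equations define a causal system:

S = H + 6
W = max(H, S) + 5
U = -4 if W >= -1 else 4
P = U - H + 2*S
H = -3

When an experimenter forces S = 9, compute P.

do(S=9) replaces the equation S = H + 6 with the constant S = 9.
W = max(H, S) + 5  [with H=-3, S=9]  = 14
U = -4 if W >= -1 else 4  [with W=14]  = -4
P = U - H + 2*S  [with U=-4, H=-3, S=9]  = 17

17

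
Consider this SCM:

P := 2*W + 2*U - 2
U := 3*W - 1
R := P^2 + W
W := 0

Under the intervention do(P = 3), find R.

9

The intervention breaks the incoming arrows to P: P := 2*W + 2*U - 2 no longer applies, and P = 3.
R = P^2 + W  [with P=3, W=0]  = 9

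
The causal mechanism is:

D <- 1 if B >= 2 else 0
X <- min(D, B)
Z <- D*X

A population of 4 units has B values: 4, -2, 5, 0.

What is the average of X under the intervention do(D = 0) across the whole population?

do(D=0) breaks D's dependence on B. With D=0 fixed, X across the units is 0, -2, 0, 0, mean -0.5.

-0.5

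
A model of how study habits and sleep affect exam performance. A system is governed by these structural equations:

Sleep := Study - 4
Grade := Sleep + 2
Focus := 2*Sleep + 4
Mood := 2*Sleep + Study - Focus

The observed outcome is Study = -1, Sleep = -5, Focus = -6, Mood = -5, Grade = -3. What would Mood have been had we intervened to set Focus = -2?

The intervention breaks the incoming arrows to Focus: Focus := 2*Sleep + 4 no longer applies, and Focus = -2.
Sleep = Study - 4  [with Study=-1]  = -5
Mood = 2*Sleep + Study - Focus  [with Sleep=-5, Study=-1, Focus=-2]  = -9

-9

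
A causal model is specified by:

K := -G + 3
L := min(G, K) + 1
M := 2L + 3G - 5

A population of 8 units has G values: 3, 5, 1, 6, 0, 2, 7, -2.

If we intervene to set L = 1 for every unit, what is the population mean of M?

5.25

Every unit gets L=1 under the intervention. M values become 6, 12, 0, 15, -3, 3, 18, -9; E[M|do(L=1)] = 5.25.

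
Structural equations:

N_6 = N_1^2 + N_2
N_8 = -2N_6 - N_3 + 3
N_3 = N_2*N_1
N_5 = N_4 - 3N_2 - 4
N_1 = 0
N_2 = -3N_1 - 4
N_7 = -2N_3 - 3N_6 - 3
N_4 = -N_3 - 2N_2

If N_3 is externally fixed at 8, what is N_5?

do(N_3=8) replaces the equation N_3 = N_2*N_1 with the constant N_3 = 8.
N_2 = -3N_1 - 4  [with N_1=0]  = -4
N_4 = -N_3 - 2N_2  [with N_3=8, N_2=-4]  = 0
N_5 = N_4 - 3N_2 - 4  [with N_4=0, N_2=-4]  = 8

8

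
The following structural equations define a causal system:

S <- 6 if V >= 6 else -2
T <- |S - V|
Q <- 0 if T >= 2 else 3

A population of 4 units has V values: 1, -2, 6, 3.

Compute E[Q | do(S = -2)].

0.75

Every unit gets S=-2 under the intervention. Q values become 0, 3, 0, 0; E[Q|do(S=-2)] = 0.75.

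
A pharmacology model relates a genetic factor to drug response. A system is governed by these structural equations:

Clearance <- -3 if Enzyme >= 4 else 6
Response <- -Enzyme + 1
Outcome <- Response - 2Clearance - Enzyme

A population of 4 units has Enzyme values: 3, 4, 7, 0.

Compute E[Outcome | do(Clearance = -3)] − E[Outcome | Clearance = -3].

Under do(Clearance=-3), Clearance's equation is replaced by Clearance=-3 for every unit. Per-unit Outcome: 1, -1, -7, 7. Mean = 0.
Observing Clearance=-3 restricts to units where Clearance's equation naturally yields -3: Enzyme ∈ {4, 7}. In that subpopulation Outcome = -1, -7, mean -4.
Difference = 0 − (-4) = 4.

4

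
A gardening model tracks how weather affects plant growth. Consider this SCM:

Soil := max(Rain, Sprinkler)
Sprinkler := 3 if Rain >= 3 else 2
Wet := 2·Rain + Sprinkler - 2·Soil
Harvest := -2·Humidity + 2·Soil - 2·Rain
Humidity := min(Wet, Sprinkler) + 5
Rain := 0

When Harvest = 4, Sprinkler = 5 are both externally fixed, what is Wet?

-5

Under do(Harvest = 4, Sprinkler = 5), each intervened variable's structural equation is replaced by its fixed value.
Soil = max(Rain, Sprinkler)  [with Rain=0, Sprinkler=5]  = 5
Wet = 2·Rain + Sprinkler - 2·Soil  [with Rain=0, Sprinkler=5, Soil=5]  = -5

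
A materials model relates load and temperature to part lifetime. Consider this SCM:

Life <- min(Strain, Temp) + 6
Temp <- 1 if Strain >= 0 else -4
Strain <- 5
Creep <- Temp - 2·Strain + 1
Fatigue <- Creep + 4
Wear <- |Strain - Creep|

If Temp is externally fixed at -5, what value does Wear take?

Under do(Temp=-5), the mechanism Temp <- 1 if Strain >= 0 else -4 is discarded; Temp is fixed at -5.
Creep = Temp - 2·Strain + 1  [with Temp=-5, Strain=5]  = -14
Wear = |Strain - Creep|  [with Strain=5, Creep=-14]  = 19

19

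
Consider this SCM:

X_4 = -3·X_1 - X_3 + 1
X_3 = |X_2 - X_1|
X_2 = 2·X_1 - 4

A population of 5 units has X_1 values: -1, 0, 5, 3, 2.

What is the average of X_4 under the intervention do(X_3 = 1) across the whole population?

-5.4

Under do(X_3=1), X_3's equation is replaced by X_3=1 for every unit. Per-unit X_4: 3, 0, -15, -9, -6. Mean = -5.4.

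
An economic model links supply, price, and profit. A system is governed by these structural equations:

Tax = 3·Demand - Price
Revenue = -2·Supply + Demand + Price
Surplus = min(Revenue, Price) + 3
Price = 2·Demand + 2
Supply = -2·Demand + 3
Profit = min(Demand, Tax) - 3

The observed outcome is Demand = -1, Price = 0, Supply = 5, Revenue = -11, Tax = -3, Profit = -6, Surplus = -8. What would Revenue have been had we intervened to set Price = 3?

Under do(Price=3), the mechanism Price = 2·Demand + 2 is discarded; Price is fixed at 3.
Supply = -2·Demand + 3  [with Demand=-1]  = 5
Revenue = -2·Supply + Demand + Price  [with Supply=5, Demand=-1, Price=3]  = -8

-8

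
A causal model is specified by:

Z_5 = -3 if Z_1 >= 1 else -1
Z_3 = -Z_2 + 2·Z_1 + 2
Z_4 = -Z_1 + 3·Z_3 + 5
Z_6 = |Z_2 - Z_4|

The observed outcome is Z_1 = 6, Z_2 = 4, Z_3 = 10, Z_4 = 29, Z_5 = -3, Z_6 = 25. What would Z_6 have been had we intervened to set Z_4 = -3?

Under do(Z_4=-3), the mechanism Z_4 = -Z_1 + 3·Z_3 + 5 is discarded; Z_4 is fixed at -3.
Z_6 = |Z_2 - Z_4|  [with Z_2=4, Z_4=-3]  = 7

7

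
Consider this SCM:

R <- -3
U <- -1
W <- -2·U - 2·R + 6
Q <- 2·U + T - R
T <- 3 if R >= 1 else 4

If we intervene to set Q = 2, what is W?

The intervention breaks the incoming arrows to Q: Q <- 2·U + T - R no longer applies, and Q = 2.
Since W is not a descendant of the intervened variable, it is unaffected.
W = -2·U - 2·R + 6  [with U=-1, R=-3]  = 14

14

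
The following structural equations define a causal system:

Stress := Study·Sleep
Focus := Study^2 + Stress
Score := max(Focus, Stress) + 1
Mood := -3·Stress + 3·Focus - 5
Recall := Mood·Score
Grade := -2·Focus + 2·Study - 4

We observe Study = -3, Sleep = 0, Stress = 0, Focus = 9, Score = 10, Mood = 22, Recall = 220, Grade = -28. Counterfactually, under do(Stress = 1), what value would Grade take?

The intervention breaks the incoming arrows to Stress: Stress := Study·Sleep no longer applies, and Stress = 1.
Focus = Study^2 + Stress  [with Study=-3, Stress=1]  = 10
Grade = -2·Focus + 2·Study - 4  [with Focus=10, Study=-3]  = -30

-30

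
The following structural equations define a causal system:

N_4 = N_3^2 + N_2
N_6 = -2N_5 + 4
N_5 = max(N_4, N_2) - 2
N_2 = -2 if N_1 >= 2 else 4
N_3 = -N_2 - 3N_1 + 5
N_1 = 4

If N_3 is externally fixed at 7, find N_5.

do(N_3=7) replaces the equation N_3 = -N_2 - 3N_1 + 5 with the constant N_3 = 7.
N_2 = -2 if N_1 >= 2 else 4  [with N_1=4]  = -2
N_4 = N_3^2 + N_2  [with N_3=7, N_2=-2]  = 47
N_5 = max(N_4, N_2) - 2  [with N_4=47, N_2=-2]  = 45

45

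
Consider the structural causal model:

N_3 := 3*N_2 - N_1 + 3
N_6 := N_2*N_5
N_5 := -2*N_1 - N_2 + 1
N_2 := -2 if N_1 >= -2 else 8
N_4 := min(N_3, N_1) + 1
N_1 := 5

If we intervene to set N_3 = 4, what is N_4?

The intervention breaks the incoming arrows to N_3: N_3 := 3*N_2 - N_1 + 3 no longer applies, and N_3 = 4.
N_4 = min(N_3, N_1) + 1  [with N_3=4, N_1=5]  = 5

5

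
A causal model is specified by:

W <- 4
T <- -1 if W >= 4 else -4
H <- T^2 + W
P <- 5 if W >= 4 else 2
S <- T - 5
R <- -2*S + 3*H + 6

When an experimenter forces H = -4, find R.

6

The intervention breaks the incoming arrows to H: H <- T^2 + W no longer applies, and H = -4.
T = -1 if W >= 4 else -4  [with W=4]  = -1
S = T - 5  [with T=-1]  = -6
R = -2*S + 3*H + 6  [with S=-6, H=-4]  = 6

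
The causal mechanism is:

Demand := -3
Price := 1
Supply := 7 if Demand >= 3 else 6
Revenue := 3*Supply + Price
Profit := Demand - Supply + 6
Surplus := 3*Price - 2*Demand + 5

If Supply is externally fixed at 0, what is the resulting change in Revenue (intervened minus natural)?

The intervention breaks the incoming arrows to Supply: Supply := 7 if Demand >= 3 else 6 no longer applies, and Supply = 0.
Revenue = 3*Supply + Price  [with Supply=0, Price=1]  = 1
Without intervention: Supply = 7 if Demand >= 3 else 6  [with Demand=-3]  = 6; Revenue = 3*Supply + Price  [with Supply=6, Price=1]  = 19.
Change = 1 − 19 = -18.

-18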